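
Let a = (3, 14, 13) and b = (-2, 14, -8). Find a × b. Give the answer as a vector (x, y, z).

i: 14·(-8) - 13·14 = -112 - 182 = -294
j: 13·(-2) - 3·(-8) = -26 - (-24) = -2
k: 3·14 - 14·(-2) = 42 - (-28) = 70
a × b = (-294, -2, 70)

(-294, -2, 70)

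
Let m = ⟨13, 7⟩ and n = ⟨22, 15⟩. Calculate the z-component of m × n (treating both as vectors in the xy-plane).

41

13·15 - 7·22 = 195 - 154 = 41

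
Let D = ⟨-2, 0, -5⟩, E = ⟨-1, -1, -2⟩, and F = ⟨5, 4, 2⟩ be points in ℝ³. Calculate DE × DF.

(-19, 14, 11)

DE = (1, -1, 3)
DF = (7, 4, 7)
i: (-1)·7 - 3·4 = -7 - 12 = -19
j: 3·7 - 1·7 = 21 - 7 = 14
k: 1·4 - (-1)·7 = 4 - (-7) = 11
DE × DF = (-19, 14, 11)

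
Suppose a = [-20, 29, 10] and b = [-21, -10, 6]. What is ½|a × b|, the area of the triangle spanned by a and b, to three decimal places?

i: 29·6 - 10·(-10) = 174 - (-100) = 274
j: 10·(-21) - (-20)·6 = -210 - (-120) = -90
k: (-20)·(-10) - 29·(-21) = 200 - (-609) = 809
a × b = (274, -90, 809)
|a × b| = √(274² + (-90)² + 809²) = √737657 ≈ 858.8696
area = ½ · 858.8696 ≈ 429.435

429.435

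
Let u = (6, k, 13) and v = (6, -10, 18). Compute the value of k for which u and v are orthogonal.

27

u · v = 6·6 + k·(-10) + 13·18 = 270 - 10k
Set equal to 0: -10k = -270, so k = 27.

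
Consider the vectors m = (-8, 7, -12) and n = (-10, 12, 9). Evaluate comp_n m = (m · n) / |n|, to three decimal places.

3.106

m · n = (-8)·(-10) + 7·12 + (-12)·9 = 80 + 84 - 108 = 56
|n| = √(100 + 144 + 81) = √325 ≈ 18.0278
comp_n m = 56 / √325 ≈ 3.106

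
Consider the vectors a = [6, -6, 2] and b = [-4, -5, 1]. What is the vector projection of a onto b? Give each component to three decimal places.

(-0.762, -0.952, 0.190)

a · b = 6·(-4) + (-6)·(-5) + 2·1 = -24 + 30 + 2 = 8
|b|² = 16 + 25 + 1 = 42
proj_b a = (8/42) · (-4, -5, 1) ≈ (-0.762, -0.952, 0.190)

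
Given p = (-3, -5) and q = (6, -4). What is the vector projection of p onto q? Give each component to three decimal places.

p · q = (-3)·6 + (-5)·(-4) = -18 + 20 = 2
|q|² = 36 + 16 = 52
proj_q p = (2/52) · (6, -4) ≈ (0.231, -0.154)

(0.231, -0.154)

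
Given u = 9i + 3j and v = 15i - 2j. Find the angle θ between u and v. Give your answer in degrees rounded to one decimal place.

26.0

u · v = 9·15 + 3·(-2) = 135 - 6 = 129
|u|² = 81 + 9 = 90,  |u| = √90 ≈ 9.486833
|v|² = 225 + 4 = 229,  |v| = √229 ≈ 15.132746
cos θ = 129 / (9.486833 · 15.132746) ≈ 0.89857
θ = arccos(0.89857) ≈ 26.0°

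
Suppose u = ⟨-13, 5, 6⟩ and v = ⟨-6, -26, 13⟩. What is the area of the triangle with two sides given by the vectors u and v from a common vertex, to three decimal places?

i: 5·13 - 6·(-26) = 65 - (-156) = 221
j: 6·(-6) - (-13)·13 = -36 - (-169) = 133
k: (-13)·(-26) - 5·(-6) = 338 - (-30) = 368
u × v = (221, 133, 368)
|u × v| = √(221² + 133² + 368²) = √201954 ≈ 449.3929
area = ½ · 449.3929 ≈ 224.696

224.696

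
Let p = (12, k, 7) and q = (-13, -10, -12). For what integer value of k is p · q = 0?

-24

p · q = 12·(-13) + k·(-10) + 7·(-12) = -240 - 10k
Set equal to 0: -10k = 240, so k = -24.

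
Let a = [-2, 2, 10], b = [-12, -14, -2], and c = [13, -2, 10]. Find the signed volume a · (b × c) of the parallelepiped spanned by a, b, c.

2536

b × c:
i: (-14)·10 - (-2)·(-2) = -140 - 4 = -144
j: (-2)·13 - (-12)·10 = -26 - (-120) = 94
k: (-12)·(-2) - (-14)·13 = 24 - (-182) = 206
b × c = (-144, 94, 206)
a · (b × c) = (-2)·(-144) + 2·94 + 10·206 = 288 + 188 + 2060 = 2536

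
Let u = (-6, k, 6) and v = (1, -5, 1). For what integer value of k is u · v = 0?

u · v = (-6)·1 + k·(-5) + 6·1 = 0 - 5k
Set equal to 0: -5k = 0, so k = 0.

0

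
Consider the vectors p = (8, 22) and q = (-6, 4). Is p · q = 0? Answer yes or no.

no

p · q = 8·(-6) + 22·4 = -48 + 88 = 40
Nonzero, so the vectors are not orthogonal.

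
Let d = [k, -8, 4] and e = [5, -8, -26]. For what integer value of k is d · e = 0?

8

d · e = k·5 + (-8)·(-8) + 4·(-26) = -40 + 5k
Set equal to 0: 5k = 40, so k = 8.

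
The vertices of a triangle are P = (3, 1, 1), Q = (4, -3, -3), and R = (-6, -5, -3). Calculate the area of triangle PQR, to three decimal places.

PQ = (1, -4, -4),  PR = (-9, -6, -4)
i: (-4)·(-4) - (-4)·(-6) = 16 - 24 = -8
j: (-4)·(-9) - 1·(-4) = 36 - (-4) = 40
k: 1·(-6) - (-4)·(-9) = -6 - 36 = -42
PQ × PR = (-8, 40, -42)
|PQ × PR| = √3428 ≈ 58.5491
area = ½ · 58.5491 ≈ 29.275

29.275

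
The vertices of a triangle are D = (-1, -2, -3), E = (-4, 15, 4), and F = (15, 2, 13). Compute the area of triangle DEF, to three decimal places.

DE = (-3, 17, 7),  DF = (16, 4, 16)
i: 17·16 - 7·4 = 272 - 28 = 244
j: 7·16 - (-3)·16 = 112 - (-48) = 160
k: (-3)·4 - 17·16 = -12 - 272 = -284
DE × DF = (244, 160, -284)
|DE × DF| = √165792 ≈ 407.1756
area = ½ · 407.1756 ≈ 203.588

203.588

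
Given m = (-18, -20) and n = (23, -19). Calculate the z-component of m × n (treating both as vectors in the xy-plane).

802

(-18)·(-19) - (-20)·23 = 342 - (-460) = 802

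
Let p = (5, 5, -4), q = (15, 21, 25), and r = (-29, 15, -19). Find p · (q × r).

q × r:
i: 21·(-19) - 25·15 = -399 - 375 = -774
j: 25·(-29) - 15·(-19) = -725 - (-285) = -440
k: 15·15 - 21·(-29) = 225 - (-609) = 834
q × r = (-774, -440, 834)
p · (q × r) = 5·(-774) + 5·(-440) + (-4)·834 = -3870 - 2200 - 3336 = -9406

-9406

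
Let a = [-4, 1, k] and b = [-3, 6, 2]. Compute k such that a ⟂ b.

a · b = (-4)·(-3) + 1·6 + k·2 = 18 + 2k
Set equal to 0: 2k = -18, so k = -9.

-9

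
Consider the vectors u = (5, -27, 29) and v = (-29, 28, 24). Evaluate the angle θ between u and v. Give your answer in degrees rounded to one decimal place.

u · v = 5·(-29) + (-27)·28 + 29·24 = -145 - 756 + 696 = -205
|u|² = 25 + 729 + 841 = 1595,  |u| = √1595 ≈ 39.937451
|v|² = 841 + 784 + 576 = 2201,  |v| = √2201 ≈ 46.914816
cos θ = -205 / (39.937451 · 46.914816) ≈ -0.10941
θ = arccos(-0.10941) ≈ 96.3°

96.3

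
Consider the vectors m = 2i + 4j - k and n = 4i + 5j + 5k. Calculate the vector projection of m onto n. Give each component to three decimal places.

m · n = 2·4 + 4·5 + (-1)·5 = 8 + 20 - 5 = 23
|n|² = 16 + 25 + 25 = 66
proj_n m = (23/66) · (4, 5, 5) ≈ (1.394, 1.742, 1.742)

(1.394, 1.742, 1.742)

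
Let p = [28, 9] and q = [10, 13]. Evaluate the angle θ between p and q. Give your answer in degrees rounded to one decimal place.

p · q = 28·10 + 9·13 = 280 + 117 = 397
|p|² = 784 + 81 = 865,  |p| = √865 ≈ 29.410882
|q|² = 100 + 169 = 269,  |q| = √269 ≈ 16.401219
cos θ = 397 / (29.410882 · 16.401219) ≈ 0.82301
θ = arccos(0.82301) ≈ 34.6°

34.6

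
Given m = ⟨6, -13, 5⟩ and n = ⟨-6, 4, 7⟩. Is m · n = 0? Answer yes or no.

m · n = 6·(-6) + (-13)·4 + 5·7 = -36 - 52 + 35 = -53
Nonzero, so the vectors are not orthogonal.

no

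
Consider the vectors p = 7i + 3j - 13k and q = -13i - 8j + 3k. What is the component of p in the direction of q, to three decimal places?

p · q = 7·(-13) + 3·(-8) + (-13)·3 = -91 - 24 - 39 = -154
|q| = √(169 + 64 + 9) = √242 ≈ 15.5563
comp_q p = -154 / √242 ≈ -9.899

-9.899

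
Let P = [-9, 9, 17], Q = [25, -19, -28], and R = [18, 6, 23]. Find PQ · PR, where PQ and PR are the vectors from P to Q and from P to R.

PQ = Q − P = (34, -28, -45)
PR = R − P = (27, -3, 6)
PQ · PR = 34·27 + (-28)·(-3) + (-45)·6 = 918 + 84 - 270 = 732

732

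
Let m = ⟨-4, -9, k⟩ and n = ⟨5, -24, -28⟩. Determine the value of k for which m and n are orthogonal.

7

m · n = (-4)·5 + (-9)·(-24) + k·(-28) = 196 - 28k
Set equal to 0: -28k = -196, so k = 7.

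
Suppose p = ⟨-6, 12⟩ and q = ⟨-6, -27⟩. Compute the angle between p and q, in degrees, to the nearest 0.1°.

p · q = (-6)·(-6) + 12·(-27) = 36 - 324 = -288
|p|² = 36 + 144 = 180,  |p| = √180 ≈ 13.416408
|q|² = 36 + 729 = 765,  |q| = √765 ≈ 27.658633
cos θ = -288 / (13.416408 · 27.658633) ≈ -0.77611
θ = arccos(-0.77611) ≈ 140.9°

140.9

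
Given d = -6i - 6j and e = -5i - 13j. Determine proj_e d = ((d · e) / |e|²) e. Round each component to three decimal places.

d · e = (-6)·(-5) + (-6)·(-13) = 30 + 78 = 108
|e|² = 25 + 169 = 194
proj_e d = (108/194) · (-5, -13) ≈ (-2.784, -7.237)

(-2.784, -7.237)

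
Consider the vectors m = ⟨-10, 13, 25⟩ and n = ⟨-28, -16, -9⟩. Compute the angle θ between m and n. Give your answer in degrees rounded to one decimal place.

m · n = (-10)·(-28) + 13·(-16) + 25·(-9) = 280 - 208 - 225 = -153
|m|² = 100 + 169 + 625 = 894,  |m| = √894 ≈ 29.899833
|n|² = 784 + 256 + 81 = 1121,  |n| = √1121 ≈ 33.481338
cos θ = -153 / (29.899833 · 33.481338) ≈ -0.15283
θ = arccos(-0.15283) ≈ 98.8°

98.8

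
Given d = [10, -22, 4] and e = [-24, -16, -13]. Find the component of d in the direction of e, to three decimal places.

d · e = 10·(-24) + (-22)·(-16) + 4·(-13) = -240 + 352 - 52 = 60
|e| = √(576 + 256 + 169) = √1001 ≈ 31.6386
comp_e d = 60 / √1001 ≈ 1.896

1.896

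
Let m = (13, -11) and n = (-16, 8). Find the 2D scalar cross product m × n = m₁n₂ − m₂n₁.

-72

13·8 - (-11)·(-16) = 104 - 176 = -72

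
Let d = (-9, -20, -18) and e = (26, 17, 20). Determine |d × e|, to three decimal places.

i: (-20)·20 - (-18)·17 = -400 - (-306) = -94
j: (-18)·26 - (-9)·20 = -468 - (-180) = -288
k: (-9)·17 - (-20)·26 = -153 - (-520) = 367
d × e = (-94, -288, 367)
|d × e| = √((-94)² + (-288)² + 367²) = √226469 ≈ 475.8876

475.888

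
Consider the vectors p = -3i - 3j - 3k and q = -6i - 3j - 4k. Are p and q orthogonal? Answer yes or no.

p · q = (-3)·(-6) + (-3)·(-3) + (-3)·(-4) = 18 + 9 + 12 = 39
Nonzero, so the vectors are not orthogonal.

no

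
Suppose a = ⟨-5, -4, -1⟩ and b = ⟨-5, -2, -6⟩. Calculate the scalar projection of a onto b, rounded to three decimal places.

a · b = (-5)·(-5) + (-4)·(-2) + (-1)·(-6) = 25 + 8 + 6 = 39
|b| = √(25 + 4 + 36) = √65 ≈ 8.0623
comp_b a = 39 / √65 ≈ 4.837

4.837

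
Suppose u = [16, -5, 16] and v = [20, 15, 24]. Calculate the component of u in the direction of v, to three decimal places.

18.150

u · v = 16·20 + (-5)·15 + 16·24 = 320 - 75 + 384 = 629
|v| = √(400 + 225 + 576) = √1201 ≈ 34.6554
comp_v u = 629 / √1201 ≈ 18.150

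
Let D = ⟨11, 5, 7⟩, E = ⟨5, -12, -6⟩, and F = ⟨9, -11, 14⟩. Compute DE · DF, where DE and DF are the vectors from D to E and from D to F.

DE = E − D = (-6, -17, -13)
DF = F − D = (-2, -16, 7)
DE · DF = (-6)·(-2) + (-17)·(-16) + (-13)·7 = 12 + 272 - 91 = 193

193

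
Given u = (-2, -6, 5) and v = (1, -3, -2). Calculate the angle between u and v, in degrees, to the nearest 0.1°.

u · v = (-2)·1 + (-6)·(-3) + 5·(-2) = -2 + 18 - 10 = 6
|u|² = 4 + 36 + 25 = 65,  |u| = √65 ≈ 8.062258
|v|² = 1 + 9 + 4 = 14,  |v| = √14 ≈ 3.741657
cos θ = 6 / (8.062258 · 3.741657) ≈ 0.19890
θ = arccos(0.19890) ≈ 78.5°

78.5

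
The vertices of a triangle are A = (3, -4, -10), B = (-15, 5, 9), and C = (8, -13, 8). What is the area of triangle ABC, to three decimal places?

273.925

AB = (-18, 9, 19),  AC = (5, -9, 18)
i: 9·18 - 19·(-9) = 162 - (-171) = 333
j: 19·5 - (-18)·18 = 95 - (-324) = 419
k: (-18)·(-9) - 9·5 = 162 - 45 = 117
AB × AC = (333, 419, 117)
|AB × AC| = √300139 ≈ 547.8494
area = ½ · 547.8494 ≈ 273.925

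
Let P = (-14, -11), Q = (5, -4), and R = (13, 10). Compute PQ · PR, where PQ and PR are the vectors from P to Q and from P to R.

660

PQ = Q − P = (19, 7)
PR = R − P = (27, 21)
PQ · PR = 19·27 + 7·21 = 513 + 147 = 660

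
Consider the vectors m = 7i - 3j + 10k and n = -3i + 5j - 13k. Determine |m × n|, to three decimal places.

i: (-3)·(-13) - 10·5 = 39 - 50 = -11
j: 10·(-3) - 7·(-13) = -30 - (-91) = 61
k: 7·5 - (-3)·(-3) = 35 - 9 = 26
m × n = (-11, 61, 26)
|m × n| = √((-11)² + 61² + 26²) = √4518 ≈ 67.2161

67.216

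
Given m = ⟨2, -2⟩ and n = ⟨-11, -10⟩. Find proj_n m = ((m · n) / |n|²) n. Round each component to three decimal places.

(0.100, 0.090)

m · n = 2·(-11) + (-2)·(-10) = -22 + 20 = -2
|n|² = 121 + 100 = 221
proj_n m = (-2/221) · (-11, -10) ≈ (0.100, 0.090)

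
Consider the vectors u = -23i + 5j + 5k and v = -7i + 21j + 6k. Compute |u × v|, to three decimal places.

i: 5·6 - 5·21 = 30 - 105 = -75
j: 5·(-7) - (-23)·6 = -35 - (-138) = 103
k: (-23)·21 - 5·(-7) = -483 - (-35) = -448
u × v = (-75, 103, -448)
|u × v| = √((-75)² + 103² + (-448)²) = √216938 ≈ 465.7660

465.766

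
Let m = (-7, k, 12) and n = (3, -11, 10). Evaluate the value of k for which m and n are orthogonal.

m · n = (-7)·3 + k·(-11) + 12·10 = 99 - 11k
Set equal to 0: -11k = -99, so k = 9.

9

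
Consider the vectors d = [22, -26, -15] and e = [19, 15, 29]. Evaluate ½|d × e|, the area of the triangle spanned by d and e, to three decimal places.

i: (-26)·29 - (-15)·15 = -754 - (-225) = -529
j: (-15)·19 - 22·29 = -285 - 638 = -923
k: 22·15 - (-26)·19 = 330 - (-494) = 824
d × e = (-529, -923, 824)
|d × e| = √((-529)² + (-923)² + 824²) = √1810746 ≈ 1345.6396
area = ½ · 1345.6396 ≈ 672.820

672.820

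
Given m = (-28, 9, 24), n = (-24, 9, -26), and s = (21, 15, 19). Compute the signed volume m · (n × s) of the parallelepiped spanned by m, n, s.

n × s:
i: 9·19 - (-26)·15 = 171 - (-390) = 561
j: (-26)·21 - (-24)·19 = -546 - (-456) = -90
k: (-24)·15 - 9·21 = -360 - 189 = -549
n × s = (561, -90, -549)
m · (n × s) = (-28)·561 + 9·(-90) + 24·(-549) = -15708 - 810 - 13176 = -29694

-29694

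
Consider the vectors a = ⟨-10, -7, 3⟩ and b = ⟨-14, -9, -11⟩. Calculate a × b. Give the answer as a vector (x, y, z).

(104, -152, -8)

i: (-7)·(-11) - 3·(-9) = 77 - (-27) = 104
j: 3·(-14) - (-10)·(-11) = -42 - 110 = -152
k: (-10)·(-9) - (-7)·(-14) = 90 - 98 = -8
a × b = (104, -152, -8)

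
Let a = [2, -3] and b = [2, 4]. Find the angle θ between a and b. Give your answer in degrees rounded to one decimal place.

a · b = 2·2 + (-3)·4 = 4 - 12 = -8
|a|² = 4 + 9 = 13,  |a| = √13 ≈ 3.605551
|b|² = 4 + 16 = 20,  |b| = √20 ≈ 4.472136
cos θ = -8 / (3.605551 · 4.472136) ≈ -0.49614
θ = arccos(-0.49614) ≈ 119.7°

119.7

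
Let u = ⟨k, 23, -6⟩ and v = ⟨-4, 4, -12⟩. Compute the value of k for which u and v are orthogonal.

41

u · v = k·(-4) + 23·4 + (-6)·(-12) = 164 - 4k
Set equal to 0: -4k = -164, so k = 41.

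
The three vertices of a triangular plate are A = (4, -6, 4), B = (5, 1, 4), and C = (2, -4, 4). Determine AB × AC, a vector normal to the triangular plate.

(0, 0, 16)

AB = (1, 7, 0)
AC = (-2, 2, 0)
i: 7·0 - 0·2 = 0 - 0 = 0
j: 0·(-2) - 1·0 = 0 - 0 = 0
k: 1·2 - 7·(-2) = 2 - (-14) = 16
AB × AC = (0, 0, 16)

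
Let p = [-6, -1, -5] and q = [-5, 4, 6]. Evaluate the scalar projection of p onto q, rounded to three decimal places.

-0.456

p · q = (-6)·(-5) + (-1)·4 + (-5)·6 = 30 - 4 - 30 = -4
|q| = √(25 + 16 + 36) = √77 ≈ 8.7750
comp_q p = -4 / √77 ≈ -0.456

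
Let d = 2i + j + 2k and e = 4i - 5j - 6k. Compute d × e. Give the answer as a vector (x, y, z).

(4, 20, -14)

i: 1·(-6) - 2·(-5) = -6 - (-10) = 4
j: 2·4 - 2·(-6) = 8 - (-12) = 20
k: 2·(-5) - 1·4 = -10 - 4 = -14
d × e = (4, 20, -14)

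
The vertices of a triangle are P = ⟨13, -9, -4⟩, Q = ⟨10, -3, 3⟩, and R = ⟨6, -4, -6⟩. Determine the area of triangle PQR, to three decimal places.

38.610

PQ = (-3, 6, 7),  PR = (-7, 5, -2)
i: 6·(-2) - 7·5 = -12 - 35 = -47
j: 7·(-7) - (-3)·(-2) = -49 - 6 = -55
k: (-3)·5 - 6·(-7) = -15 - (-42) = 27
PQ × PR = (-47, -55, 27)
|PQ × PR| = √5963 ≈ 77.2205
area = ½ · 77.2205 ≈ 38.610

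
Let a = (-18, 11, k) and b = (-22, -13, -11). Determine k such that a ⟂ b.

a · b = (-18)·(-22) + 11·(-13) + k·(-11) = 253 - 11k
Set equal to 0: -11k = -253, so k = 23.

23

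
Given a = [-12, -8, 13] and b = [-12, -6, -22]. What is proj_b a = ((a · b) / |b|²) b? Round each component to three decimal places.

a · b = (-12)·(-12) + (-8)·(-6) + 13·(-22) = 144 + 48 - 286 = -94
|b|² = 144 + 36 + 484 = 664
proj_b a = (-94/664) · (-12, -6, -22) ≈ (1.699, 0.849, 3.114)

(1.699, 0.849, 3.114)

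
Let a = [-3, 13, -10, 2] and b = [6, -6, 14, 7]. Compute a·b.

-222

a · b = (-3)·6 + 13·(-6) + (-10)·14 + 2·7 = -18 - 78 - 140 + 14 = -222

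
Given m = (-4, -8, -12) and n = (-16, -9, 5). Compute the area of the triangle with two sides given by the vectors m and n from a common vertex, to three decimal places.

137.215

i: (-8)·5 - (-12)·(-9) = -40 - 108 = -148
j: (-12)·(-16) - (-4)·5 = 192 - (-20) = 212
k: (-4)·(-9) - (-8)·(-16) = 36 - 128 = -92
m × n = (-148, 212, -92)
|m × n| = √((-148)² + 212² + (-92)²) = √75312 ≈ 274.4303
area = ½ · 274.4303 ≈ 137.215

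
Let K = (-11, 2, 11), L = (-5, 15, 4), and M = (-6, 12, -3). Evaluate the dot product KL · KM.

258

KL = L − K = (6, 13, -7)
KM = M − K = (5, 10, -14)
KL · KM = 6·5 + 13·10 + (-7)·(-14) = 30 + 130 + 98 = 258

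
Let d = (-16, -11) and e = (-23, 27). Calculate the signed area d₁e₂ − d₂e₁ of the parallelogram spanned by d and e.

-685

(-16)·27 - (-11)·(-23) = -432 - 253 = -685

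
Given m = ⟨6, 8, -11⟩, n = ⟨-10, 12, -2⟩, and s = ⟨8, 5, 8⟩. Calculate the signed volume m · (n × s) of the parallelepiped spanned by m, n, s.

2754

n × s:
i: 12·8 - (-2)·5 = 96 - (-10) = 106
j: (-2)·8 - (-10)·8 = -16 - (-80) = 64
k: (-10)·5 - 12·8 = -50 - 96 = -146
n × s = (106, 64, -146)
m · (n × s) = 6·106 + 8·64 + (-11)·(-146) = 636 + 512 + 1606 = 2754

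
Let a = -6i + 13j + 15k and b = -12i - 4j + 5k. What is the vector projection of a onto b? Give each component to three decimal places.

(-6.162, -2.054, 2.568)

a · b = (-6)·(-12) + 13·(-4) + 15·5 = 72 - 52 + 75 = 95
|b|² = 144 + 16 + 25 = 185
proj_b a = (95/185) · (-12, -4, 5) ≈ (-6.162, -2.054, 2.568)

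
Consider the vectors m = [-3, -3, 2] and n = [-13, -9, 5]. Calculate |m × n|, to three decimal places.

16.553

i: (-3)·5 - 2·(-9) = -15 - (-18) = 3
j: 2·(-13) - (-3)·5 = -26 - (-15) = -11
k: (-3)·(-9) - (-3)·(-13) = 27 - 39 = -12
m × n = (3, -11, -12)
|m × n| = √(3² + (-11)² + (-12)²) = √274 ≈ 16.5529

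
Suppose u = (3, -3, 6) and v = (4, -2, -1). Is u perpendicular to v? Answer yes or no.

no

u · v = 3·4 + (-3)·(-2) + 6·(-1) = 12 + 6 - 6 = 12
Nonzero, so the vectors are not orthogonal.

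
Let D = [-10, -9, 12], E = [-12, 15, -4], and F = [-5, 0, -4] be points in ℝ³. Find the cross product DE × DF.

(-240, -112, -138)

DE = (-2, 24, -16)
DF = (5, 9, -16)
i: 24·(-16) - (-16)·9 = -384 - (-144) = -240
j: (-16)·5 - (-2)·(-16) = -80 - 32 = -112
k: (-2)·9 - 24·5 = -18 - 120 = -138
DE × DF = (-240, -112, -138)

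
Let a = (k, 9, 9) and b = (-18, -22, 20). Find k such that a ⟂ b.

a · b = k·(-18) + 9·(-22) + 9·20 = -18 - 18k
Set equal to 0: -18k = 18, so k = -1.

-1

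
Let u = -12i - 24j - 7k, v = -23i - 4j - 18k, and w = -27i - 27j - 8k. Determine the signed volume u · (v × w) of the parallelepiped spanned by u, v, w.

v × w:
i: (-4)·(-8) - (-18)·(-27) = 32 - 486 = -454
j: (-18)·(-27) - (-23)·(-8) = 486 - 184 = 302
k: (-23)·(-27) - (-4)·(-27) = 621 - 108 = 513
v × w = (-454, 302, 513)
u · (v × w) = (-12)·(-454) + (-24)·302 + (-7)·513 = 5448 - 7248 - 3591 = -5391

-5391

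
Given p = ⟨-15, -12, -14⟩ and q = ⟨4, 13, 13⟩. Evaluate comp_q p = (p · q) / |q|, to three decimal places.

p · q = (-15)·4 + (-12)·13 + (-14)·13 = -60 - 156 - 182 = -398
|q| = √(16 + 169 + 169) = √354 ≈ 18.8149
comp_q p = -398 / √354 ≈ -21.153

-21.153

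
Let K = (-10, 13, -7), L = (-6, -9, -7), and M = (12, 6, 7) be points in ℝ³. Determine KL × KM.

KL = (4, -22, 0)
KM = (22, -7, 14)
i: (-22)·14 - 0·(-7) = -308 - 0 = -308
j: 0·22 - 4·14 = 0 - 56 = -56
k: 4·(-7) - (-22)·22 = -28 - (-484) = 456
KL × KM = (-308, -56, 456)

(-308, -56, 456)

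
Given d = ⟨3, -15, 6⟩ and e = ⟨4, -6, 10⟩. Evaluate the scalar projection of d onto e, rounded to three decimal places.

13.140

d · e = 3·4 + (-15)·(-6) + 6·10 = 12 + 90 + 60 = 162
|e| = √(16 + 36 + 100) = √152 ≈ 12.3288
comp_e d = 162 / √152 ≈ 13.140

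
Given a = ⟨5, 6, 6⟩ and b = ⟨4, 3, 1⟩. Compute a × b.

(-12, 19, -9)

i: 6·1 - 6·3 = 6 - 18 = -12
j: 6·4 - 5·1 = 24 - 5 = 19
k: 5·3 - 6·4 = 15 - 24 = -9
a × b = (-12, 19, -9)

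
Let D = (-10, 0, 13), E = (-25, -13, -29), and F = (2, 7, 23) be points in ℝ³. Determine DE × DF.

(164, -354, 51)

DE = (-15, -13, -42)
DF = (12, 7, 10)
i: (-13)·10 - (-42)·7 = -130 - (-294) = 164
j: (-42)·12 - (-15)·10 = -504 - (-150) = -354
k: (-15)·7 - (-13)·12 = -105 - (-156) = 51
DE × DF = (164, -354, 51)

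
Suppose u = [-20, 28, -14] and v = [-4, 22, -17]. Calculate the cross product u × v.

i: 28·(-17) - (-14)·22 = -476 - (-308) = -168
j: (-14)·(-4) - (-20)·(-17) = 56 - 340 = -284
k: (-20)·22 - 28·(-4) = -440 - (-112) = -328
u × v = (-168, -284, -328)

(-168, -284, -328)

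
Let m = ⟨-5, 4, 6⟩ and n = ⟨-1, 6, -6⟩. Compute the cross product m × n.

i: 4·(-6) - 6·6 = -24 - 36 = -60
j: 6·(-1) - (-5)·(-6) = -6 - 30 = -36
k: (-5)·6 - 4·(-1) = -30 - (-4) = -26
m × n = (-60, -36, -26)

(-60, -36, -26)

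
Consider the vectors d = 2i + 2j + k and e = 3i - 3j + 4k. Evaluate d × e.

(11, -5, -12)

i: 2·4 - 1·(-3) = 8 - (-3) = 11
j: 1·3 - 2·4 = 3 - 8 = -5
k: 2·(-3) - 2·3 = -6 - 6 = -12
d × e = (11, -5, -12)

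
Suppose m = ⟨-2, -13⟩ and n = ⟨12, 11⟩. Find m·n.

-167

m · n = (-2)·12 + (-13)·11 = -24 - 143 = -167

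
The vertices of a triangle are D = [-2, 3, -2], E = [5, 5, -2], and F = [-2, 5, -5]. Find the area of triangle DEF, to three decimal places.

12.971

DE = (7, 2, 0),  DF = (0, 2, -3)
i: 2·(-3) - 0·2 = -6 - 0 = -6
j: 0·0 - 7·(-3) = 0 - (-21) = 21
k: 7·2 - 2·0 = 14 - 0 = 14
DE × DF = (-6, 21, 14)
|DE × DF| = √673 ≈ 25.9422
area = ½ · 25.9422 ≈ 12.971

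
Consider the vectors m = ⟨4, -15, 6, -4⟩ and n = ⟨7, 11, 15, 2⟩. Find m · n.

-55

m · n = 4·7 + (-15)·11 + 6·15 + (-4)·2 = 28 - 165 + 90 - 8 = -55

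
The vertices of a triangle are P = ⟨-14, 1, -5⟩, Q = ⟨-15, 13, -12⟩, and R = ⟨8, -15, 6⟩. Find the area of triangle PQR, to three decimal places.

PQ = (-1, 12, -7),  PR = (22, -16, 11)
i: 12·11 - (-7)·(-16) = 132 - 112 = 20
j: (-7)·22 - (-1)·11 = -154 - (-11) = -143
k: (-1)·(-16) - 12·22 = 16 - 264 = -248
PQ × PR = (20, -143, -248)
|PQ × PR| = √82353 ≈ 286.9721
area = ½ · 286.9721 ≈ 143.486

143.486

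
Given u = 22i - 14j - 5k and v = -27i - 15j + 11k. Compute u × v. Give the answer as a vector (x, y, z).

i: (-14)·11 - (-5)·(-15) = -154 - 75 = -229
j: (-5)·(-27) - 22·11 = 135 - 242 = -107
k: 22·(-15) - (-14)·(-27) = -330 - 378 = -708
u × v = (-229, -107, -708)

(-229, -107, -708)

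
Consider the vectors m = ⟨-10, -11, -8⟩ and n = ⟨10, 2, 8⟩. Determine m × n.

i: (-11)·8 - (-8)·2 = -88 - (-16) = -72
j: (-8)·10 - (-10)·8 = -80 - (-80) = 0
k: (-10)·2 - (-11)·10 = -20 - (-110) = 90
m × n = (-72, 0, 90)

(-72, 0, 90)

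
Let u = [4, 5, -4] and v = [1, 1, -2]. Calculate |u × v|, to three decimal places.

7.280

i: 5·(-2) - (-4)·1 = -10 - (-4) = -6
j: (-4)·1 - 4·(-2) = -4 - (-8) = 4
k: 4·1 - 5·1 = 4 - 5 = -1
u × v = (-6, 4, -1)
|u × v| = √((-6)² + 4² + (-1)²) = √53 ≈ 7.2801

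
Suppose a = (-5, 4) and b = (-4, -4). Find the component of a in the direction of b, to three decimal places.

a · b = (-5)·(-4) + 4·(-4) = 20 - 16 = 4
|b| = √(16 + 16) = √32 ≈ 5.6569
comp_b a = 4 / √32 ≈ 0.707

0.707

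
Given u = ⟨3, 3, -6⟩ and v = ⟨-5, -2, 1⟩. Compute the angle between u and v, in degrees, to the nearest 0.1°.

132.1

u · v = 3·(-5) + 3·(-2) + (-6)·1 = -15 - 6 - 6 = -27
|u|² = 9 + 9 + 36 = 54,  |u| = √54 ≈ 7.348469
|v|² = 25 + 4 + 1 = 30,  |v| = √30 ≈ 5.477226
cos θ = -27 / (7.348469 · 5.477226) ≈ -0.67082
θ = arccos(-0.67082) ≈ 132.1°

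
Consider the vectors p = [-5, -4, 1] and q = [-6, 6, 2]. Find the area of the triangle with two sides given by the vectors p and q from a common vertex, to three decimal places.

i: (-4)·2 - 1·6 = -8 - 6 = -14
j: 1·(-6) - (-5)·2 = -6 - (-10) = 4
k: (-5)·6 - (-4)·(-6) = -30 - 24 = -54
p × q = (-14, 4, -54)
|p × q| = √((-14)² + 4² + (-54)²) = √3128 ≈ 55.9285
area = ½ · 55.9285 ≈ 27.964

27.964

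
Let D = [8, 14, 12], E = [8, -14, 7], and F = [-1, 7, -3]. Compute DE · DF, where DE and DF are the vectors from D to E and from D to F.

DE = E − D = (0, -28, -5)
DF = F − D = (-9, -7, -15)
DE · DF = 0·(-9) + (-28)·(-7) + (-5)·(-15) = 0 + 196 + 75 = 271

271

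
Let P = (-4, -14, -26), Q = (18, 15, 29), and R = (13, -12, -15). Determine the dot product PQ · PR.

PQ = Q − P = (22, 29, 55)
PR = R − P = (17, 2, 11)
PQ · PR = 22·17 + 29·2 + 55·11 = 374 + 58 + 605 = 1037

1037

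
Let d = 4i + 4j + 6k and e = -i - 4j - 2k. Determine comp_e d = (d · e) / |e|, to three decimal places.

d · e = 4·(-1) + 4·(-4) + 6·(-2) = -4 - 16 - 12 = -32
|e| = √(1 + 16 + 4) = √21 ≈ 4.5826
comp_e d = -32 / √21 ≈ -6.983

-6.983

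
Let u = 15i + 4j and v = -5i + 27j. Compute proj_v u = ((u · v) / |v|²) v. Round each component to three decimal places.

u · v = 15·(-5) + 4·27 = -75 + 108 = 33
|v|² = 25 + 729 = 754
proj_v u = (33/754) · (-5, 27) ≈ (-0.219, 1.182)

(-0.219, 1.182)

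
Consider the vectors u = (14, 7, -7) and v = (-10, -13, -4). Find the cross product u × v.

(-119, 126, -112)

i: 7·(-4) - (-7)·(-13) = -28 - 91 = -119
j: (-7)·(-10) - 14·(-4) = 70 - (-56) = 126
k: 14·(-13) - 7·(-10) = -182 - (-70) = -112
u × v = (-119, 126, -112)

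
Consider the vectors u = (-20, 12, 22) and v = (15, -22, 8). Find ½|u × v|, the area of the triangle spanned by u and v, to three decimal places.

401.279

i: 12·8 - 22·(-22) = 96 - (-484) = 580
j: 22·15 - (-20)·8 = 330 - (-160) = 490
k: (-20)·(-22) - 12·15 = 440 - 180 = 260
u × v = (580, 490, 260)
|u × v| = √(580² + 490² + 260²) = √644100 ≈ 802.5584
area = ½ · 802.5584 ≈ 401.279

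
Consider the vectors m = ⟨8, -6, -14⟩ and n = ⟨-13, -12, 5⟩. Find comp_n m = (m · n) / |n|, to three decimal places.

-5.548

m · n = 8·(-13) + (-6)·(-12) + (-14)·5 = -104 + 72 - 70 = -102
|n| = √(169 + 144 + 25) = √338 ≈ 18.3848
comp_n m = -102 / √338 ≈ -5.548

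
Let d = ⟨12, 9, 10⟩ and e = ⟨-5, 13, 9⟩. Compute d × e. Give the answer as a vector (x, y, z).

(-49, -158, 201)

i: 9·9 - 10·13 = 81 - 130 = -49
j: 10·(-5) - 12·9 = -50 - 108 = -158
k: 12·13 - 9·(-5) = 156 - (-45) = 201
d × e = (-49, -158, 201)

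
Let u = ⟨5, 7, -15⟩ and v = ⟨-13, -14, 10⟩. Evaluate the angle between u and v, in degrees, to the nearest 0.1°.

147.1

u · v = 5·(-13) + 7·(-14) + (-15)·10 = -65 - 98 - 150 = -313
|u|² = 25 + 49 + 225 = 299,  |u| = √299 ≈ 17.291616
|v|² = 169 + 196 + 100 = 465,  |v| = √465 ≈ 21.563859
cos θ = -313 / (17.291616 · 21.563859) ≈ -0.83943
θ = arccos(-0.83943) ≈ 147.1°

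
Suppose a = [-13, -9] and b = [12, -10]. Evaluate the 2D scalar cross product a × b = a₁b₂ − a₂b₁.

(-13)·(-10) - (-9)·12 = 130 - (-108) = 238

238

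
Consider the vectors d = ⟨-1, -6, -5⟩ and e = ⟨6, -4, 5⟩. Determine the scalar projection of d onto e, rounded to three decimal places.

d · e = (-1)·6 + (-6)·(-4) + (-5)·5 = -6 + 24 - 25 = -7
|e| = √(36 + 16 + 25) = √77 ≈ 8.7750
comp_e d = -7 / √77 ≈ -0.798

-0.798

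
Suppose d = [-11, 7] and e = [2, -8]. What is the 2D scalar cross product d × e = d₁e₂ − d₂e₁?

74

(-11)·(-8) - 7·2 = 88 - 14 = 74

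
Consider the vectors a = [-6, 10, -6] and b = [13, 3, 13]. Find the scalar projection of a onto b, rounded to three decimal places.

a · b = (-6)·13 + 10·3 + (-6)·13 = -78 + 30 - 78 = -126
|b| = √(169 + 9 + 169) = √347 ≈ 18.6279
comp_b a = -126 / √347 ≈ -6.764

-6.764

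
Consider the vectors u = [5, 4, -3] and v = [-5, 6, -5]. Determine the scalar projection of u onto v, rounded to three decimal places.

1.510

u · v = 5·(-5) + 4·6 + (-3)·(-5) = -25 + 24 + 15 = 14
|v| = √(25 + 36 + 25) = √86 ≈ 9.2736
comp_v u = 14 / √86 ≈ 1.510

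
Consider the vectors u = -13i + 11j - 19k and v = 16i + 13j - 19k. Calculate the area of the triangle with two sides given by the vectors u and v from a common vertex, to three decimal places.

i: 11·(-19) - (-19)·13 = -209 - (-247) = 38
j: (-19)·16 - (-13)·(-19) = -304 - 247 = -551
k: (-13)·13 - 11·16 = -169 - 176 = -345
u × v = (38, -551, -345)
|u × v| = √(38² + (-551)² + (-345)²) = √424070 ≈ 651.2066
area = ½ · 651.2066 ≈ 325.603

325.603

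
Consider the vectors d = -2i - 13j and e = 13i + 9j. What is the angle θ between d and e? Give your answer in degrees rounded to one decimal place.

133.4

d · e = (-2)·13 + (-13)·9 = -26 - 117 = -143
|d|² = 4 + 169 = 173,  |d| = √173 ≈ 13.152946
|e|² = 169 + 81 = 250,  |e| = √250 ≈ 15.811388
cos θ = -143 / (13.152946 · 15.811388) ≈ -0.68761
θ = arccos(-0.68761) ≈ 133.4°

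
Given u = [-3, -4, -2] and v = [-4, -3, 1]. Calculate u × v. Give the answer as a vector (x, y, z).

(-10, 11, -7)

i: (-4)·1 - (-2)·(-3) = -4 - 6 = -10
j: (-2)·(-4) - (-3)·1 = 8 - (-3) = 11
k: (-3)·(-3) - (-4)·(-4) = 9 - 16 = -7
u × v = (-10, 11, -7)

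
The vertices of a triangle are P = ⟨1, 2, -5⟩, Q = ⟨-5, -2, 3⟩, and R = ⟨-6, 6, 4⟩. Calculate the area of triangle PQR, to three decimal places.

42.814

PQ = (-6, -4, 8),  PR = (-7, 4, 9)
i: (-4)·9 - 8·4 = -36 - 32 = -68
j: 8·(-7) - (-6)·9 = -56 - (-54) = -2
k: (-6)·4 - (-4)·(-7) = -24 - 28 = -52
PQ × PR = (-68, -2, -52)
|PQ × PR| = √7332 ≈ 85.6271
area = ½ · 85.6271 ≈ 42.814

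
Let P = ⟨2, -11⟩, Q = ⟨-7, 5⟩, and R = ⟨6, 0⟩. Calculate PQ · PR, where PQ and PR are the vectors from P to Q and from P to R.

PQ = Q − P = (-9, 16)
PR = R − P = (4, 11)
PQ · PR = (-9)·4 + 16·11 = -36 + 176 = 140

140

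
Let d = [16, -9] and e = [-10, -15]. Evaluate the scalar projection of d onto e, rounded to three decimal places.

-1.387

d · e = 16·(-10) + (-9)·(-15) = -160 + 135 = -25
|e| = √(100 + 225) = √325 ≈ 18.0278
comp_e d = -25 / √325 ≈ -1.387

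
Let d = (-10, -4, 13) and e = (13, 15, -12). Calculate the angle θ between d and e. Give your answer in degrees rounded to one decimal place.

152.1

d · e = (-10)·13 + (-4)·15 + 13·(-12) = -130 - 60 - 156 = -346
|d|² = 100 + 16 + 169 = 285,  |d| = √285 ≈ 16.881943
|e|² = 169 + 225 + 144 = 538,  |e| = √538 ≈ 23.194827
cos θ = -346 / (16.881943 · 23.194827) ≈ -0.88361
θ = arccos(-0.88361) ≈ 152.1°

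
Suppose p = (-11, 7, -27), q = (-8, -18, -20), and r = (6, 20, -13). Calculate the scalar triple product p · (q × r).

q × r:
i: (-18)·(-13) - (-20)·20 = 234 - (-400) = 634
j: (-20)·6 - (-8)·(-13) = -120 - 104 = -224
k: (-8)·20 - (-18)·6 = -160 - (-108) = -52
q × r = (634, -224, -52)
p · (q × r) = (-11)·634 + 7·(-224) + (-27)·(-52) = -6974 - 1568 + 1404 = -7138

-7138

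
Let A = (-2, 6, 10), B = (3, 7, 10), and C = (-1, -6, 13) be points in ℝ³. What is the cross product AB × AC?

(3, -15, -61)

AB = (5, 1, 0)
AC = (1, -12, 3)
i: 1·3 - 0·(-12) = 3 - 0 = 3
j: 0·1 - 5·3 = 0 - 15 = -15
k: 5·(-12) - 1·1 = -60 - 1 = -61
AB × AC = (3, -15, -61)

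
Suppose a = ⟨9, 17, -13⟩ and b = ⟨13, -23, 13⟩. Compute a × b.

(-78, -286, -428)

i: 17·13 - (-13)·(-23) = 221 - 299 = -78
j: (-13)·13 - 9·13 = -169 - 117 = -286
k: 9·(-23) - 17·13 = -207 - 221 = -428
a × b = (-78, -286, -428)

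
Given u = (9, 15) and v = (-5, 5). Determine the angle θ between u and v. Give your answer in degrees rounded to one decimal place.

76.0

u · v = 9·(-5) + 15·5 = -45 + 75 = 30
|u|² = 81 + 225 = 306,  |u| = √306 ≈ 17.492856
|v|² = 25 + 25 = 50,  |v| = √50 ≈ 7.071068
cos θ = 30 / (17.492856 · 7.071068) ≈ 0.24254
θ = arccos(0.24254) ≈ 76.0°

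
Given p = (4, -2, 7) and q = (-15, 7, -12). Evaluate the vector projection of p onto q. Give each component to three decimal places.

(5.670, -2.646, 4.536)

p · q = 4·(-15) + (-2)·7 + 7·(-12) = -60 - 14 - 84 = -158
|q|² = 225 + 49 + 144 = 418
proj_q p = (-158/418) · (-15, 7, -12) ≈ (5.670, -2.646, 4.536)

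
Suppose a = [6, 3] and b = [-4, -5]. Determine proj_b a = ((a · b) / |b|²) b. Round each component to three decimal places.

a · b = 6·(-4) + 3·(-5) = -24 - 15 = -39
|b|² = 16 + 25 = 41
proj_b a = (-39/41) · (-4, -5) ≈ (3.805, 4.756)

(3.805, 4.756)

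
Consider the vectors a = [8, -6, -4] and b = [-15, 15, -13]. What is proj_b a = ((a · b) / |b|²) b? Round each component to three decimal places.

(3.829, -3.829, 3.318)

a · b = 8·(-15) + (-6)·15 + (-4)·(-13) = -120 - 90 + 52 = -158
|b|² = 225 + 225 + 169 = 619
proj_b a = (-158/619) · (-15, 15, -13) ≈ (3.829, -3.829, 3.318)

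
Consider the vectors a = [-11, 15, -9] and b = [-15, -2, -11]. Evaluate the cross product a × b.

(-183, 14, 247)

i: 15·(-11) - (-9)·(-2) = -165 - 18 = -183
j: (-9)·(-15) - (-11)·(-11) = 135 - 121 = 14
k: (-11)·(-2) - 15·(-15) = 22 - (-225) = 247
a × b = (-183, 14, 247)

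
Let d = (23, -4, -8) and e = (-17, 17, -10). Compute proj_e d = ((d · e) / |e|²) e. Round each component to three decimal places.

d · e = 23·(-17) + (-4)·17 + (-8)·(-10) = -391 - 68 + 80 = -379
|e|² = 289 + 289 + 100 = 678
proj_e d = (-379/678) · (-17, 17, -10) ≈ (9.503, -9.503, 5.590)

(9.503, -9.503, 5.590)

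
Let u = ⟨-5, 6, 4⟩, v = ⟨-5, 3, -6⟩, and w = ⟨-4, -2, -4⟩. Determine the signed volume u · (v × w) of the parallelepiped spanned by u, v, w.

232

v × w:
i: 3·(-4) - (-6)·(-2) = -12 - 12 = -24
j: (-6)·(-4) - (-5)·(-4) = 24 - 20 = 4
k: (-5)·(-2) - 3·(-4) = 10 - (-12) = 22
v × w = (-24, 4, 22)
u · (v × w) = (-5)·(-24) + 6·4 + 4·22 = 120 + 24 + 88 = 232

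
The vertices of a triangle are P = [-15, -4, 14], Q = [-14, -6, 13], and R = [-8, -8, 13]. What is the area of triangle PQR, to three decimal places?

PQ = (1, -2, -1),  PR = (7, -4, -1)
i: (-2)·(-1) - (-1)·(-4) = 2 - 4 = -2
j: (-1)·7 - 1·(-1) = -7 - (-1) = -6
k: 1·(-4) - (-2)·7 = -4 - (-14) = 10
PQ × PR = (-2, -6, 10)
|PQ × PR| = √140 ≈ 11.8322
area = ½ · 11.8322 ≈ 5.916

5.916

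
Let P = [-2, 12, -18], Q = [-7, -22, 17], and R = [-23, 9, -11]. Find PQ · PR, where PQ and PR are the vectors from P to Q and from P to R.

452

PQ = Q − P = (-5, -34, 35)
PR = R − P = (-21, -3, 7)
PQ · PR = (-5)·(-21) + (-34)·(-3) + 35·7 = 105 + 102 + 245 = 452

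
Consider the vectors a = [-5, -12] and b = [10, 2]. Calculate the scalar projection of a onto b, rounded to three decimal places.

a · b = (-5)·10 + (-12)·2 = -50 - 24 = -74
|b| = √(100 + 4) = √104 ≈ 10.1980
comp_b a = -74 / √104 ≈ -7.256

-7.256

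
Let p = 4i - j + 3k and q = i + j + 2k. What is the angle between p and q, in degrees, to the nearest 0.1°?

p · q = 4·1 + (-1)·1 + 3·2 = 4 - 1 + 6 = 9
|p|² = 16 + 1 + 9 = 26,  |p| = √26 ≈ 5.099020
|q|² = 1 + 1 + 4 = 6,  |q| = √6 ≈ 2.449490
cos θ = 9 / (5.099020 · 2.449490) ≈ 0.72058
θ = arccos(0.72058) ≈ 43.9°

43.9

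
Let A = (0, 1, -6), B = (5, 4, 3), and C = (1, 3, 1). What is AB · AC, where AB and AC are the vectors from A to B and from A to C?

AB = B − A = (5, 3, 9)
AC = C − A = (1, 2, 7)
AB · AC = 5·1 + 3·2 + 9·7 = 5 + 6 + 63 = 74

74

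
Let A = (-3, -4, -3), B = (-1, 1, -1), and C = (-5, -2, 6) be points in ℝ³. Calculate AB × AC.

(41, -22, 14)

AB = (2, 5, 2)
AC = (-2, 2, 9)
i: 5·9 - 2·2 = 45 - 4 = 41
j: 2·(-2) - 2·9 = -4 - 18 = -22
k: 2·2 - 5·(-2) = 4 - (-10) = 14
AB × AC = (41, -22, 14)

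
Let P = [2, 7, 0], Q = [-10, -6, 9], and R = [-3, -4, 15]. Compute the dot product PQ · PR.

PQ = Q − P = (-12, -13, 9)
PR = R − P = (-5, -11, 15)
PQ · PR = (-12)·(-5) + (-13)·(-11) + 9·15 = 60 + 143 + 135 = 338

338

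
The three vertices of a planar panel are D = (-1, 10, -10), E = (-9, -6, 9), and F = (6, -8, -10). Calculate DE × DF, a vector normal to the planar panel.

DE = (-8, -16, 19)
DF = (7, -18, 0)
i: (-16)·0 - 19·(-18) = 0 - (-342) = 342
j: 19·7 - (-8)·0 = 133 - 0 = 133
k: (-8)·(-18) - (-16)·7 = 144 - (-112) = 256
DE × DF = (342, 133, 256)

(342, 133, 256)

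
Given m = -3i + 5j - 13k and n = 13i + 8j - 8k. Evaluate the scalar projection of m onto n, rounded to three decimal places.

m · n = (-3)·13 + 5·8 + (-13)·(-8) = -39 + 40 + 104 = 105
|n| = √(169 + 64 + 64) = √297 ≈ 17.2337
comp_n m = 105 / √297 ≈ 6.093

6.093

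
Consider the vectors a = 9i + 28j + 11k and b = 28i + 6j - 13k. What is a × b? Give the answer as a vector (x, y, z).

i: 28·(-13) - 11·6 = -364 - 66 = -430
j: 11·28 - 9·(-13) = 308 - (-117) = 425
k: 9·6 - 28·28 = 54 - 784 = -730
a × b = (-430, 425, -730)

(-430, 425, -730)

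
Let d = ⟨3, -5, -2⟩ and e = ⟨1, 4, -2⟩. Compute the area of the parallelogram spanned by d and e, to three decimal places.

25.080

i: (-5)·(-2) - (-2)·4 = 10 - (-8) = 18
j: (-2)·1 - 3·(-2) = -2 - (-6) = 4
k: 3·4 - (-5)·1 = 12 - (-5) = 17
d × e = (18, 4, 17)
|d × e| = √(18² + 4² + 17²) = √629 ≈ 25.0799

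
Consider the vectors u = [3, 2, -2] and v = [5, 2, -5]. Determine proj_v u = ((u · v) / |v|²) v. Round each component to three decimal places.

u · v = 3·5 + 2·2 + (-2)·(-5) = 15 + 4 + 10 = 29
|v|² = 25 + 4 + 25 = 54
proj_v u = (29/54) · (5, 2, -5) ≈ (2.685, 1.074, -2.685)

(2.685, 1.074, -2.685)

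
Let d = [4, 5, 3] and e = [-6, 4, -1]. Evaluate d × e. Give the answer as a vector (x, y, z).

(-17, -14, 46)

i: 5·(-1) - 3·4 = -5 - 12 = -17
j: 3·(-6) - 4·(-1) = -18 - (-4) = -14
k: 4·4 - 5·(-6) = 16 - (-30) = 46
d × e = (-17, -14, 46)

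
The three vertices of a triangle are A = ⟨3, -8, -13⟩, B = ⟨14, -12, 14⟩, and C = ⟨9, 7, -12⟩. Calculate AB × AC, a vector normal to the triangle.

AB = (11, -4, 27)
AC = (6, 15, 1)
i: (-4)·1 - 27·15 = -4 - 405 = -409
j: 27·6 - 11·1 = 162 - 11 = 151
k: 11·15 - (-4)·6 = 165 - (-24) = 189
AB × AC = (-409, 151, 189)

(-409, 151, 189)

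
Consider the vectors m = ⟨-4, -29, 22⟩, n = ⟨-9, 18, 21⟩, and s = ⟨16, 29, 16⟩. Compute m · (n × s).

-24714

n × s:
i: 18·16 - 21·29 = 288 - 609 = -321
j: 21·16 - (-9)·16 = 336 - (-144) = 480
k: (-9)·29 - 18·16 = -261 - 288 = -549
n × s = (-321, 480, -549)
m · (n × s) = (-4)·(-321) + (-29)·480 + 22·(-549) = 1284 - 13920 - 12078 = -24714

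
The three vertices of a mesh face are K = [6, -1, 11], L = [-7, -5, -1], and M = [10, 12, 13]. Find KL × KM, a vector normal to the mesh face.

KL = (-13, -4, -12)
KM = (4, 13, 2)
i: (-4)·2 - (-12)·13 = -8 - (-156) = 148
j: (-12)·4 - (-13)·2 = -48 - (-26) = -22
k: (-13)·13 - (-4)·4 = -169 - (-16) = -153
KL × KM = (148, -22, -153)

(148, -22, -153)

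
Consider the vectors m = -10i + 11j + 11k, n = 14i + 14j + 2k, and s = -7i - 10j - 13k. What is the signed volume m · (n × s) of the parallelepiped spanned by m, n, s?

3006

n × s:
i: 14·(-13) - 2·(-10) = -182 - (-20) = -162
j: 2·(-7) - 14·(-13) = -14 - (-182) = 168
k: 14·(-10) - 14·(-7) = -140 - (-98) = -42
n × s = (-162, 168, -42)
m · (n × s) = (-10)·(-162) + 11·168 + 11·(-42) = 1620 + 1848 - 462 = 3006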